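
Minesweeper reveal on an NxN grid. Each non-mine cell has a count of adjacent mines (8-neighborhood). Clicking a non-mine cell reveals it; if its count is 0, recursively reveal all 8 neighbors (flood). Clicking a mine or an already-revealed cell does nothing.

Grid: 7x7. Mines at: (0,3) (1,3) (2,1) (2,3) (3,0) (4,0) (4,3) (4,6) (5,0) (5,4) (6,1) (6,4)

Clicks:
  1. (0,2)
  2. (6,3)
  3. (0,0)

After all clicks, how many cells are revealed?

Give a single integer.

Click 1 (0,2) count=2: revealed 1 new [(0,2)] -> total=1
Click 2 (6,3) count=2: revealed 1 new [(6,3)] -> total=2
Click 3 (0,0) count=0: revealed 5 new [(0,0) (0,1) (1,0) (1,1) (1,2)] -> total=7

Answer: 7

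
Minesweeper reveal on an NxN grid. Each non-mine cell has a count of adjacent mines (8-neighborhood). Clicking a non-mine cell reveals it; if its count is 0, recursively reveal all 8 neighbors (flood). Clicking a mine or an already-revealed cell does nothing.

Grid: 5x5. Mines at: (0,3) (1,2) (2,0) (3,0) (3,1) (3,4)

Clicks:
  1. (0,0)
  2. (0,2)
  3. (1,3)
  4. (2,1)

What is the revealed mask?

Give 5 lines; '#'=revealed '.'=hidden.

Click 1 (0,0) count=0: revealed 4 new [(0,0) (0,1) (1,0) (1,1)] -> total=4
Click 2 (0,2) count=2: revealed 1 new [(0,2)] -> total=5
Click 3 (1,3) count=2: revealed 1 new [(1,3)] -> total=6
Click 4 (2,1) count=4: revealed 1 new [(2,1)] -> total=7

Answer: ###..
##.#.
.#...
.....
.....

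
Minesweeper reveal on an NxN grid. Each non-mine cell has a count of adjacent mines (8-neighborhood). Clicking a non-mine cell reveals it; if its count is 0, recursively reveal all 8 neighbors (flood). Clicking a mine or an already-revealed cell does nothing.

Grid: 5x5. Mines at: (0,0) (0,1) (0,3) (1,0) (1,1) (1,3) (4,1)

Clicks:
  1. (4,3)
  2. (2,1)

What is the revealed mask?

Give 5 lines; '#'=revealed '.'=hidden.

Click 1 (4,3) count=0: revealed 9 new [(2,2) (2,3) (2,4) (3,2) (3,3) (3,4) (4,2) (4,3) (4,4)] -> total=9
Click 2 (2,1) count=2: revealed 1 new [(2,1)] -> total=10

Answer: .....
.....
.####
..###
..###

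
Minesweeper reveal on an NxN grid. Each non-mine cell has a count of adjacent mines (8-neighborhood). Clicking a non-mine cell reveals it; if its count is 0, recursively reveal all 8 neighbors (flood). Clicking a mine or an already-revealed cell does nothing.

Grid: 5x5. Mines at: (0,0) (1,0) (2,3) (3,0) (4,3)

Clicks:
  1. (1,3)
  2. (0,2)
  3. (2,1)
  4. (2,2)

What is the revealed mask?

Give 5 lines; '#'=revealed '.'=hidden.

Answer: .####
.####
.##..
.....
.....

Derivation:
Click 1 (1,3) count=1: revealed 1 new [(1,3)] -> total=1
Click 2 (0,2) count=0: revealed 7 new [(0,1) (0,2) (0,3) (0,4) (1,1) (1,2) (1,4)] -> total=8
Click 3 (2,1) count=2: revealed 1 new [(2,1)] -> total=9
Click 4 (2,2) count=1: revealed 1 new [(2,2)] -> total=10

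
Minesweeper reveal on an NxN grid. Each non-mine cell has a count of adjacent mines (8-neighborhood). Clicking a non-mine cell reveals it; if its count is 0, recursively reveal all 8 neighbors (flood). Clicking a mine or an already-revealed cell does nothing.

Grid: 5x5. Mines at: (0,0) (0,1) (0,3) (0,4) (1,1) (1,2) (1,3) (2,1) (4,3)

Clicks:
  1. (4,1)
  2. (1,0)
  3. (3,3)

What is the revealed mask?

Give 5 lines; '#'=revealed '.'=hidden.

Click 1 (4,1) count=0: revealed 6 new [(3,0) (3,1) (3,2) (4,0) (4,1) (4,2)] -> total=6
Click 2 (1,0) count=4: revealed 1 new [(1,0)] -> total=7
Click 3 (3,3) count=1: revealed 1 new [(3,3)] -> total=8

Answer: .....
#....
.....
####.
###..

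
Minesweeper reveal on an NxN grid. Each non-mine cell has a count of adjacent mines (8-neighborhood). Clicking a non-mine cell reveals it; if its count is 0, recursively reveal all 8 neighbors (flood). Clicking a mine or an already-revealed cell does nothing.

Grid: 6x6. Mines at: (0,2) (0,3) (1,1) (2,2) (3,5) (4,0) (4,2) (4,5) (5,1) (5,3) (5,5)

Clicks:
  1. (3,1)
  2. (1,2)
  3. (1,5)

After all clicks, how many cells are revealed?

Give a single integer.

Answer: 8

Derivation:
Click 1 (3,1) count=3: revealed 1 new [(3,1)] -> total=1
Click 2 (1,2) count=4: revealed 1 new [(1,2)] -> total=2
Click 3 (1,5) count=0: revealed 6 new [(0,4) (0,5) (1,4) (1,5) (2,4) (2,5)] -> total=8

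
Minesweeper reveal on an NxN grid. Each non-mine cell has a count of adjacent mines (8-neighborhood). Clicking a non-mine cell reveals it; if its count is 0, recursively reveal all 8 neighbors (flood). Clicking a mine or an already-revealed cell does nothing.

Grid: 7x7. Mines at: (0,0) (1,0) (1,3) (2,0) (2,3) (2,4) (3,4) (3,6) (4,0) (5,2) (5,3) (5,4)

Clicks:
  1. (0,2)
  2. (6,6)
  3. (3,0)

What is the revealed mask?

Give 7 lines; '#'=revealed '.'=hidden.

Answer: ..#....
.......
.......
#......
.....##
.....##
.....##

Derivation:
Click 1 (0,2) count=1: revealed 1 new [(0,2)] -> total=1
Click 2 (6,6) count=0: revealed 6 new [(4,5) (4,6) (5,5) (5,6) (6,5) (6,6)] -> total=7
Click 3 (3,0) count=2: revealed 1 new [(3,0)] -> total=8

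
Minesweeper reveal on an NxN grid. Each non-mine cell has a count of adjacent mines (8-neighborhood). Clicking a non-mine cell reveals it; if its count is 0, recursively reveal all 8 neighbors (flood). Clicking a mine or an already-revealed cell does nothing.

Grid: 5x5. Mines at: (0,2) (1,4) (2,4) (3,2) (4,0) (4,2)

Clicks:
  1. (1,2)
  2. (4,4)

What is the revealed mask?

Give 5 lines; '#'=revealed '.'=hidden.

Answer: .....
..#..
.....
...##
...##

Derivation:
Click 1 (1,2) count=1: revealed 1 new [(1,2)] -> total=1
Click 2 (4,4) count=0: revealed 4 new [(3,3) (3,4) (4,3) (4,4)] -> total=5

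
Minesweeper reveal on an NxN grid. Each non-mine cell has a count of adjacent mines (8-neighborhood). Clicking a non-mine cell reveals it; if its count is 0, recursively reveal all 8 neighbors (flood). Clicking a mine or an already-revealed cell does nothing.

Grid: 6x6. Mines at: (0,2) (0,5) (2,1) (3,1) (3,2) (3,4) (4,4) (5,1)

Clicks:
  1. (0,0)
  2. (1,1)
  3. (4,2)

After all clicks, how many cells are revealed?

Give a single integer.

Click 1 (0,0) count=0: revealed 4 new [(0,0) (0,1) (1,0) (1,1)] -> total=4
Click 2 (1,1) count=2: revealed 0 new [(none)] -> total=4
Click 3 (4,2) count=3: revealed 1 new [(4,2)] -> total=5

Answer: 5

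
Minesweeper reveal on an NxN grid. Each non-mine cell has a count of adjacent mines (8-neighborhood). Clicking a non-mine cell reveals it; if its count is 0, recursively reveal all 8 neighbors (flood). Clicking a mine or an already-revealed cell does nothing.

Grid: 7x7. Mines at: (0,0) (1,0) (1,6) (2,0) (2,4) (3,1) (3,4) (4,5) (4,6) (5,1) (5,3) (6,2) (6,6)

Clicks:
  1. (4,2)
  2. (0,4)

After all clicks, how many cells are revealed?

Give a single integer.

Answer: 14

Derivation:
Click 1 (4,2) count=3: revealed 1 new [(4,2)] -> total=1
Click 2 (0,4) count=0: revealed 13 new [(0,1) (0,2) (0,3) (0,4) (0,5) (1,1) (1,2) (1,3) (1,4) (1,5) (2,1) (2,2) (2,3)] -> total=14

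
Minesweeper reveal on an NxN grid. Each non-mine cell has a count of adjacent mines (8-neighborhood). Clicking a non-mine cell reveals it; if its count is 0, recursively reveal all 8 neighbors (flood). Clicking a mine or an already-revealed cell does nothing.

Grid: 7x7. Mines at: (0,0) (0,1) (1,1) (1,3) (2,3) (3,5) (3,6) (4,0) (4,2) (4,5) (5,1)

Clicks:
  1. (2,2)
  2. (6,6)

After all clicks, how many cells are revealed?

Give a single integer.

Answer: 11

Derivation:
Click 1 (2,2) count=3: revealed 1 new [(2,2)] -> total=1
Click 2 (6,6) count=0: revealed 10 new [(5,2) (5,3) (5,4) (5,5) (5,6) (6,2) (6,3) (6,4) (6,5) (6,6)] -> total=11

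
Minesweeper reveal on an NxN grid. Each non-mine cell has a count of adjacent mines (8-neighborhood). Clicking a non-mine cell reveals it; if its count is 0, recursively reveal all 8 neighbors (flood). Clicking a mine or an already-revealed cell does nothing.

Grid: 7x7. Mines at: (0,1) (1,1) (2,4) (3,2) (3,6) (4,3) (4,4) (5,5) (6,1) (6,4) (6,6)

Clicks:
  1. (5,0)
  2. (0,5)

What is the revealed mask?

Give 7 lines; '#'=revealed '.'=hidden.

Click 1 (5,0) count=1: revealed 1 new [(5,0)] -> total=1
Click 2 (0,5) count=0: revealed 12 new [(0,2) (0,3) (0,4) (0,5) (0,6) (1,2) (1,3) (1,4) (1,5) (1,6) (2,5) (2,6)] -> total=13

Answer: ..#####
..#####
.....##
.......
.......
#......
.......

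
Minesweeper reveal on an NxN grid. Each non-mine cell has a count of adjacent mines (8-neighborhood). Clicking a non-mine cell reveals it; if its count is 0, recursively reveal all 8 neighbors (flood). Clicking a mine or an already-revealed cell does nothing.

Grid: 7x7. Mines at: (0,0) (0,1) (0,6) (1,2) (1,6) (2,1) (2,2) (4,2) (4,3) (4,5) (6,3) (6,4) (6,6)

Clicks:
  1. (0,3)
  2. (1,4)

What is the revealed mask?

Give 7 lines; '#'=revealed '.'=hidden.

Click 1 (0,3) count=1: revealed 1 new [(0,3)] -> total=1
Click 2 (1,4) count=0: revealed 11 new [(0,4) (0,5) (1,3) (1,4) (1,5) (2,3) (2,4) (2,5) (3,3) (3,4) (3,5)] -> total=12

Answer: ...###.
...###.
...###.
...###.
.......
.......
.......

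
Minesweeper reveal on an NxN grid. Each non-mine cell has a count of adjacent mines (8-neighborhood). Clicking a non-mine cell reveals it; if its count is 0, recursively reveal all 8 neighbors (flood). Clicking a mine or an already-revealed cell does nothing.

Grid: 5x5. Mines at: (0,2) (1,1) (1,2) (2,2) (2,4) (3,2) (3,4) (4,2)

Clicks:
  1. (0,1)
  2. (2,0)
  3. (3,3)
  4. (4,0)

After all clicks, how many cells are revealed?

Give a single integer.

Click 1 (0,1) count=3: revealed 1 new [(0,1)] -> total=1
Click 2 (2,0) count=1: revealed 1 new [(2,0)] -> total=2
Click 3 (3,3) count=5: revealed 1 new [(3,3)] -> total=3
Click 4 (4,0) count=0: revealed 5 new [(2,1) (3,0) (3,1) (4,0) (4,1)] -> total=8

Answer: 8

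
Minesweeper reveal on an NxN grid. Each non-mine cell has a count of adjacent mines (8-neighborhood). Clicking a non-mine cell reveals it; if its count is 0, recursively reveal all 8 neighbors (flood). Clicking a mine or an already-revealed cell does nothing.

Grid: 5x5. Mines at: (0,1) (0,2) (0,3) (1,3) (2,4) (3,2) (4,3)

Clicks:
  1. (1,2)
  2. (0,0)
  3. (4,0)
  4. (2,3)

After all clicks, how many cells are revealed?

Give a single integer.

Answer: 11

Derivation:
Click 1 (1,2) count=4: revealed 1 new [(1,2)] -> total=1
Click 2 (0,0) count=1: revealed 1 new [(0,0)] -> total=2
Click 3 (4,0) count=0: revealed 8 new [(1,0) (1,1) (2,0) (2,1) (3,0) (3,1) (4,0) (4,1)] -> total=10
Click 4 (2,3) count=3: revealed 1 new [(2,3)] -> total=11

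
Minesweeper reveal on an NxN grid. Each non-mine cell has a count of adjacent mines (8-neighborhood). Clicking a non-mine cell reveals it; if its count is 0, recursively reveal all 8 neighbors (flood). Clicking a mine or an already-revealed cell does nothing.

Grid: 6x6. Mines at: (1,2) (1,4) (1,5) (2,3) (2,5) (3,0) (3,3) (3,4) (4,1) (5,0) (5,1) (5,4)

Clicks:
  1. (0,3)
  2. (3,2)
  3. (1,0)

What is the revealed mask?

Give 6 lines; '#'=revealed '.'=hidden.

Click 1 (0,3) count=2: revealed 1 new [(0,3)] -> total=1
Click 2 (3,2) count=3: revealed 1 new [(3,2)] -> total=2
Click 3 (1,0) count=0: revealed 6 new [(0,0) (0,1) (1,0) (1,1) (2,0) (2,1)] -> total=8

Answer: ##.#..
##....
##....
..#...
......
......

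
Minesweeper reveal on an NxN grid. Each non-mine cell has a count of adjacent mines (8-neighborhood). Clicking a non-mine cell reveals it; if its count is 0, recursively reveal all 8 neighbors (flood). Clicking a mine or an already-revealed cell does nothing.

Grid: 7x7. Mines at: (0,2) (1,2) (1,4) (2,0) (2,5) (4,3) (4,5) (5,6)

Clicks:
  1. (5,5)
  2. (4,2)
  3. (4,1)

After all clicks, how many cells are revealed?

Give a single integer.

Answer: 18

Derivation:
Click 1 (5,5) count=2: revealed 1 new [(5,5)] -> total=1
Click 2 (4,2) count=1: revealed 1 new [(4,2)] -> total=2
Click 3 (4,1) count=0: revealed 16 new [(3,0) (3,1) (3,2) (4,0) (4,1) (5,0) (5,1) (5,2) (5,3) (5,4) (6,0) (6,1) (6,2) (6,3) (6,4) (6,5)] -> total=18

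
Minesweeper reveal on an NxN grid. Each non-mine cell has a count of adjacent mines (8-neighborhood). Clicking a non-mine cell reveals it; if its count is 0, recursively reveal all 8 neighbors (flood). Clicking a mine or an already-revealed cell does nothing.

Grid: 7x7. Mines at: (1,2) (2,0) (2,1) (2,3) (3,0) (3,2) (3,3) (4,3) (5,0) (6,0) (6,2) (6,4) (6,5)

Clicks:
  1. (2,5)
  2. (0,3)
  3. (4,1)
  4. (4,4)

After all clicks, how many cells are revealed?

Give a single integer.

Answer: 21

Derivation:
Click 1 (2,5) count=0: revealed 20 new [(0,3) (0,4) (0,5) (0,6) (1,3) (1,4) (1,5) (1,6) (2,4) (2,5) (2,6) (3,4) (3,5) (3,6) (4,4) (4,5) (4,6) (5,4) (5,5) (5,6)] -> total=20
Click 2 (0,3) count=1: revealed 0 new [(none)] -> total=20
Click 3 (4,1) count=3: revealed 1 new [(4,1)] -> total=21
Click 4 (4,4) count=2: revealed 0 new [(none)] -> total=21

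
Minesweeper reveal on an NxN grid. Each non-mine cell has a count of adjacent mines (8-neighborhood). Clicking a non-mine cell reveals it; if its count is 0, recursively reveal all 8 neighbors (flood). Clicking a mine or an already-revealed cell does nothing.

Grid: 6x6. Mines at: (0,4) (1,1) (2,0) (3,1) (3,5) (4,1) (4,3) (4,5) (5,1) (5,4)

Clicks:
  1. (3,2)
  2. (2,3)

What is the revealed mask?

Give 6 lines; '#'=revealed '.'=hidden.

Click 1 (3,2) count=3: revealed 1 new [(3,2)] -> total=1
Click 2 (2,3) count=0: revealed 8 new [(1,2) (1,3) (1,4) (2,2) (2,3) (2,4) (3,3) (3,4)] -> total=9

Answer: ......
..###.
..###.
..###.
......
......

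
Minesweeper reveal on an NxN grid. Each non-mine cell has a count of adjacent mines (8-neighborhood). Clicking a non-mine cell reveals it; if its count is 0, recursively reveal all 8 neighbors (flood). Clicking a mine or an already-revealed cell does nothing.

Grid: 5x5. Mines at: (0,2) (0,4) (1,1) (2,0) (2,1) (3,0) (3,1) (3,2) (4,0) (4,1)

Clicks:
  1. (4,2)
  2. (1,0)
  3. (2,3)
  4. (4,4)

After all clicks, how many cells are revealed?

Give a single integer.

Answer: 10

Derivation:
Click 1 (4,2) count=3: revealed 1 new [(4,2)] -> total=1
Click 2 (1,0) count=3: revealed 1 new [(1,0)] -> total=2
Click 3 (2,3) count=1: revealed 1 new [(2,3)] -> total=3
Click 4 (4,4) count=0: revealed 7 new [(1,3) (1,4) (2,4) (3,3) (3,4) (4,3) (4,4)] -> total=10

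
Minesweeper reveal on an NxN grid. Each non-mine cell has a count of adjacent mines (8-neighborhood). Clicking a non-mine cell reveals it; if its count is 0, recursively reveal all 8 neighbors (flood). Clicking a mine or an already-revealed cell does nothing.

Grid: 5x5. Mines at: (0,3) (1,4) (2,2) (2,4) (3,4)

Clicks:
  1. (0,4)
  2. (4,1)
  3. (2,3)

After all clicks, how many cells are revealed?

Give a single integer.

Answer: 18

Derivation:
Click 1 (0,4) count=2: revealed 1 new [(0,4)] -> total=1
Click 2 (4,1) count=0: revealed 16 new [(0,0) (0,1) (0,2) (1,0) (1,1) (1,2) (2,0) (2,1) (3,0) (3,1) (3,2) (3,3) (4,0) (4,1) (4,2) (4,3)] -> total=17
Click 3 (2,3) count=4: revealed 1 new [(2,3)] -> total=18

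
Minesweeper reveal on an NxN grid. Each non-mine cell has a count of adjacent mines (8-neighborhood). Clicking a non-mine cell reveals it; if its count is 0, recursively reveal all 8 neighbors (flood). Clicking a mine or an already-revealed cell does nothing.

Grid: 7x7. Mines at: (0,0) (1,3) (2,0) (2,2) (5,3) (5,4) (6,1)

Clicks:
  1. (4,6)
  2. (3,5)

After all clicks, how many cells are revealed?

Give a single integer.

Click 1 (4,6) count=0: revealed 22 new [(0,4) (0,5) (0,6) (1,4) (1,5) (1,6) (2,3) (2,4) (2,5) (2,6) (3,3) (3,4) (3,5) (3,6) (4,3) (4,4) (4,5) (4,6) (5,5) (5,6) (6,5) (6,6)] -> total=22
Click 2 (3,5) count=0: revealed 0 new [(none)] -> total=22

Answer: 22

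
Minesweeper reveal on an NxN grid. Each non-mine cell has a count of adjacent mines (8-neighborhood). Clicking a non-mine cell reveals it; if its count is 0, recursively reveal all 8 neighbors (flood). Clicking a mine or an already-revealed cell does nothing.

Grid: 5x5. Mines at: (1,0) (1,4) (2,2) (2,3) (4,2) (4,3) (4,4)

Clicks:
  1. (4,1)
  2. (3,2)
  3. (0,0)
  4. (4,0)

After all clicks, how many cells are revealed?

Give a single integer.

Click 1 (4,1) count=1: revealed 1 new [(4,1)] -> total=1
Click 2 (3,2) count=4: revealed 1 new [(3,2)] -> total=2
Click 3 (0,0) count=1: revealed 1 new [(0,0)] -> total=3
Click 4 (4,0) count=0: revealed 5 new [(2,0) (2,1) (3,0) (3,1) (4,0)] -> total=8

Answer: 8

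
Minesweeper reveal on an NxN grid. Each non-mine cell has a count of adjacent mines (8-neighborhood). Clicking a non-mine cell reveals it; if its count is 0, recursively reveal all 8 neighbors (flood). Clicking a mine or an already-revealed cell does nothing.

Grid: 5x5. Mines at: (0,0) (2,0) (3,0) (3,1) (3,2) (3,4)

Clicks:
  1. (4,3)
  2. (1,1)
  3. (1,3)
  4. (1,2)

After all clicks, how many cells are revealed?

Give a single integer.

Click 1 (4,3) count=2: revealed 1 new [(4,3)] -> total=1
Click 2 (1,1) count=2: revealed 1 new [(1,1)] -> total=2
Click 3 (1,3) count=0: revealed 11 new [(0,1) (0,2) (0,3) (0,4) (1,2) (1,3) (1,4) (2,1) (2,2) (2,3) (2,4)] -> total=13
Click 4 (1,2) count=0: revealed 0 new [(none)] -> total=13

Answer: 13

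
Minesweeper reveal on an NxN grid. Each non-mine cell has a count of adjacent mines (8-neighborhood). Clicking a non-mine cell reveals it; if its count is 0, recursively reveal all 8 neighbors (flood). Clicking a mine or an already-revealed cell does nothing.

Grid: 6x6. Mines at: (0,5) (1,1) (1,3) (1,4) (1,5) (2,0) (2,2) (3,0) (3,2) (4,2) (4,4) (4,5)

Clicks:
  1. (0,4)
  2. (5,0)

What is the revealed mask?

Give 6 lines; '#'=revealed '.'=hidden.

Answer: ....#.
......
......
......
##....
##....

Derivation:
Click 1 (0,4) count=4: revealed 1 new [(0,4)] -> total=1
Click 2 (5,0) count=0: revealed 4 new [(4,0) (4,1) (5,0) (5,1)] -> total=5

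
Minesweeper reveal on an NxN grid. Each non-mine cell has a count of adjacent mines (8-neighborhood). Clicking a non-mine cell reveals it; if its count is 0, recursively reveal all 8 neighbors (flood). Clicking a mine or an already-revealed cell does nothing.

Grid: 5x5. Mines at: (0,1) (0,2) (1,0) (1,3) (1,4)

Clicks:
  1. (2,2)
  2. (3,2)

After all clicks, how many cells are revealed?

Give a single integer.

Click 1 (2,2) count=1: revealed 1 new [(2,2)] -> total=1
Click 2 (3,2) count=0: revealed 14 new [(2,0) (2,1) (2,3) (2,4) (3,0) (3,1) (3,2) (3,3) (3,4) (4,0) (4,1) (4,2) (4,3) (4,4)] -> total=15

Answer: 15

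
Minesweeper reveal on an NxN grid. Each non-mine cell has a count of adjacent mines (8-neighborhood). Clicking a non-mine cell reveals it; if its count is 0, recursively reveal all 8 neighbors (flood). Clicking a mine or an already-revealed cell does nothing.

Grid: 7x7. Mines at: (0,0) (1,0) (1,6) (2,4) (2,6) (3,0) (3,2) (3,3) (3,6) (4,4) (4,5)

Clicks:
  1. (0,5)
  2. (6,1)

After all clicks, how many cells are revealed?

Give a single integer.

Click 1 (0,5) count=1: revealed 1 new [(0,5)] -> total=1
Click 2 (6,1) count=0: revealed 18 new [(4,0) (4,1) (4,2) (4,3) (5,0) (5,1) (5,2) (5,3) (5,4) (5,5) (5,6) (6,0) (6,1) (6,2) (6,3) (6,4) (6,5) (6,6)] -> total=19

Answer: 19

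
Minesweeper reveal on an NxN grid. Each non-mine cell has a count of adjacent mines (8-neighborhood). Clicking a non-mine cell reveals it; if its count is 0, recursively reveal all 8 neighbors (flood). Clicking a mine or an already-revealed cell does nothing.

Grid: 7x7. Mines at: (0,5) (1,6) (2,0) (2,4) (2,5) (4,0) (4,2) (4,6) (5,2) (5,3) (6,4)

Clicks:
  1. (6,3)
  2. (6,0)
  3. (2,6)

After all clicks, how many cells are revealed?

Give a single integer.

Click 1 (6,3) count=3: revealed 1 new [(6,3)] -> total=1
Click 2 (6,0) count=0: revealed 4 new [(5,0) (5,1) (6,0) (6,1)] -> total=5
Click 3 (2,6) count=2: revealed 1 new [(2,6)] -> total=6

Answer: 6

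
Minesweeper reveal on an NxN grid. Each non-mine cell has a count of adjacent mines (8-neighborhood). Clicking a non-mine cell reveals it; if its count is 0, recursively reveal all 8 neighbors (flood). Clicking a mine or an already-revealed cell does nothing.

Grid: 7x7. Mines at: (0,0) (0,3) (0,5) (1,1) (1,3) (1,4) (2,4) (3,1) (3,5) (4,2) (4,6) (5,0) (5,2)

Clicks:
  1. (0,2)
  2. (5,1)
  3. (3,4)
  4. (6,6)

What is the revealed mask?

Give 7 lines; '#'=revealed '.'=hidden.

Answer: ..#....
.......
.......
....#..
...###.
.#.####
...####

Derivation:
Click 1 (0,2) count=3: revealed 1 new [(0,2)] -> total=1
Click 2 (5,1) count=3: revealed 1 new [(5,1)] -> total=2
Click 3 (3,4) count=2: revealed 1 new [(3,4)] -> total=3
Click 4 (6,6) count=0: revealed 11 new [(4,3) (4,4) (4,5) (5,3) (5,4) (5,5) (5,6) (6,3) (6,4) (6,5) (6,6)] -> total=14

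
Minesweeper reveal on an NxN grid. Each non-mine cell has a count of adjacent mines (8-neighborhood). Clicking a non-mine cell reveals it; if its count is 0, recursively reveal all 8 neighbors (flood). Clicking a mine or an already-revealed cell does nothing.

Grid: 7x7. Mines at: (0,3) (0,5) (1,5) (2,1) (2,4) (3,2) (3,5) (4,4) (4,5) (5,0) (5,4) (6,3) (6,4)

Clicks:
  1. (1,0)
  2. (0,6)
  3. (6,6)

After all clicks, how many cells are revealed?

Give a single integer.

Click 1 (1,0) count=1: revealed 1 new [(1,0)] -> total=1
Click 2 (0,6) count=2: revealed 1 new [(0,6)] -> total=2
Click 3 (6,6) count=0: revealed 4 new [(5,5) (5,6) (6,5) (6,6)] -> total=6

Answer: 6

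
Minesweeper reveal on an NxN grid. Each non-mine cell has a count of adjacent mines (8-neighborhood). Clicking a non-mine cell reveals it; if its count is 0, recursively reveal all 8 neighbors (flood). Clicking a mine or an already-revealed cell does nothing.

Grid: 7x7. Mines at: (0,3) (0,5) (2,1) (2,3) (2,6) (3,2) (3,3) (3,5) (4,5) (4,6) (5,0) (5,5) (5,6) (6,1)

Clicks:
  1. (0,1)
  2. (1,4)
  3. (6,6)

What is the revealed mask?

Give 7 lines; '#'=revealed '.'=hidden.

Answer: ###....
###.#..
.......
.......
.......
.......
......#

Derivation:
Click 1 (0,1) count=0: revealed 6 new [(0,0) (0,1) (0,2) (1,0) (1,1) (1,2)] -> total=6
Click 2 (1,4) count=3: revealed 1 new [(1,4)] -> total=7
Click 3 (6,6) count=2: revealed 1 new [(6,6)] -> total=8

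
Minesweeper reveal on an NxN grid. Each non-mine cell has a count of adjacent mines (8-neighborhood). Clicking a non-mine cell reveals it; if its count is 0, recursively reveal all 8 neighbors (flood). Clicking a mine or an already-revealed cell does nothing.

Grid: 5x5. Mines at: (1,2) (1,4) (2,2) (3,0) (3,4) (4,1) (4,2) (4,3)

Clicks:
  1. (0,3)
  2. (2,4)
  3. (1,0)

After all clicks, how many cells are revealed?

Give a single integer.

Answer: 8

Derivation:
Click 1 (0,3) count=2: revealed 1 new [(0,3)] -> total=1
Click 2 (2,4) count=2: revealed 1 new [(2,4)] -> total=2
Click 3 (1,0) count=0: revealed 6 new [(0,0) (0,1) (1,0) (1,1) (2,0) (2,1)] -> total=8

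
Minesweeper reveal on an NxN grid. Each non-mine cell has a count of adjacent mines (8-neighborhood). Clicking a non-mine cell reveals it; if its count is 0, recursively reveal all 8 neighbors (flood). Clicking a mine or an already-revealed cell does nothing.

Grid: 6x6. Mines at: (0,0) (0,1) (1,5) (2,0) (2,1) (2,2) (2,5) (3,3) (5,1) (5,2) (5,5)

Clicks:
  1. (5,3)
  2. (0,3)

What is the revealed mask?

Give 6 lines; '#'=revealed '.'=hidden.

Answer: ..###.
..###.
......
......
......
...#..

Derivation:
Click 1 (5,3) count=1: revealed 1 new [(5,3)] -> total=1
Click 2 (0,3) count=0: revealed 6 new [(0,2) (0,3) (0,4) (1,2) (1,3) (1,4)] -> total=7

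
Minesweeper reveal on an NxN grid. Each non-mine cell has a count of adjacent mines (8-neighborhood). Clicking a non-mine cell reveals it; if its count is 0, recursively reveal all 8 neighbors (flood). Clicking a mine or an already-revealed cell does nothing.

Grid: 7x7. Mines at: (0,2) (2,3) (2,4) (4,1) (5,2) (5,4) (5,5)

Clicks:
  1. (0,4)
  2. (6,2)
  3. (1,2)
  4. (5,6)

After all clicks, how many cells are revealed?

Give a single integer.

Answer: 17

Derivation:
Click 1 (0,4) count=0: revealed 14 new [(0,3) (0,4) (0,5) (0,6) (1,3) (1,4) (1,5) (1,6) (2,5) (2,6) (3,5) (3,6) (4,5) (4,6)] -> total=14
Click 2 (6,2) count=1: revealed 1 new [(6,2)] -> total=15
Click 3 (1,2) count=2: revealed 1 new [(1,2)] -> total=16
Click 4 (5,6) count=1: revealed 1 new [(5,6)] -> total=17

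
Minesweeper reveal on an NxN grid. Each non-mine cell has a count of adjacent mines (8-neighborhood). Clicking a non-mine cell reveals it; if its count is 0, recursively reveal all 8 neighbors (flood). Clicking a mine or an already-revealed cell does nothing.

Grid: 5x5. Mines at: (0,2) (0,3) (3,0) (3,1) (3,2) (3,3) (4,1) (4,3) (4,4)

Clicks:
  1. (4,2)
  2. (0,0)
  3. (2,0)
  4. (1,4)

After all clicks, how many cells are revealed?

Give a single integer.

Answer: 8

Derivation:
Click 1 (4,2) count=5: revealed 1 new [(4,2)] -> total=1
Click 2 (0,0) count=0: revealed 6 new [(0,0) (0,1) (1,0) (1,1) (2,0) (2,1)] -> total=7
Click 3 (2,0) count=2: revealed 0 new [(none)] -> total=7
Click 4 (1,4) count=1: revealed 1 new [(1,4)] -> total=8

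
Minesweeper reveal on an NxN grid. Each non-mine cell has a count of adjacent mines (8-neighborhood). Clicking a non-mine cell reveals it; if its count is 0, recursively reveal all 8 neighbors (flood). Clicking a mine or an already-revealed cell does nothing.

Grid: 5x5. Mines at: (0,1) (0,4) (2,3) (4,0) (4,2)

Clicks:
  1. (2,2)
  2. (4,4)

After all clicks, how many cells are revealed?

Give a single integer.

Click 1 (2,2) count=1: revealed 1 new [(2,2)] -> total=1
Click 2 (4,4) count=0: revealed 4 new [(3,3) (3,4) (4,3) (4,4)] -> total=5

Answer: 5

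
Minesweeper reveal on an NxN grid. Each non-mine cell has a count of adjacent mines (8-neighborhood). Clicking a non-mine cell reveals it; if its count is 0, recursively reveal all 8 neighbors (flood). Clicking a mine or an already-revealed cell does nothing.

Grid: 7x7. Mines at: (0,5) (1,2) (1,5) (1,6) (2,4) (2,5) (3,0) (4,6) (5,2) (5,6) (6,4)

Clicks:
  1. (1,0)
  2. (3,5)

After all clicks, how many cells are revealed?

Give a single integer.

Answer: 7

Derivation:
Click 1 (1,0) count=0: revealed 6 new [(0,0) (0,1) (1,0) (1,1) (2,0) (2,1)] -> total=6
Click 2 (3,5) count=3: revealed 1 new [(3,5)] -> total=7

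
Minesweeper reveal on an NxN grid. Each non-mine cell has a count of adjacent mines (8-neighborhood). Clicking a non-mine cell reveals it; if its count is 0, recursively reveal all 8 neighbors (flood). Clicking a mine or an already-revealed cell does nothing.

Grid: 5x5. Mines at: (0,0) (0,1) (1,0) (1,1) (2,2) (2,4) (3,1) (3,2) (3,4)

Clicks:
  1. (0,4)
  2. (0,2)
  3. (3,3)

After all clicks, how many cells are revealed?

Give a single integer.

Answer: 7

Derivation:
Click 1 (0,4) count=0: revealed 6 new [(0,2) (0,3) (0,4) (1,2) (1,3) (1,4)] -> total=6
Click 2 (0,2) count=2: revealed 0 new [(none)] -> total=6
Click 3 (3,3) count=4: revealed 1 new [(3,3)] -> total=7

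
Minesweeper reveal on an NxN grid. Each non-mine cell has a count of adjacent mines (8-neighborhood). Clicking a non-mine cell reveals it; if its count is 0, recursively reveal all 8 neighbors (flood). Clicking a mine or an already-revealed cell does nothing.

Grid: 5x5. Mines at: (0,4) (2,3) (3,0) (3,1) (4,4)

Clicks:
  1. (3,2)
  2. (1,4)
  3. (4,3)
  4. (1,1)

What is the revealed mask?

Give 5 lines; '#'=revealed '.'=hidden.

Answer: ####.
#####
###..
..#..
...#.

Derivation:
Click 1 (3,2) count=2: revealed 1 new [(3,2)] -> total=1
Click 2 (1,4) count=2: revealed 1 new [(1,4)] -> total=2
Click 3 (4,3) count=1: revealed 1 new [(4,3)] -> total=3
Click 4 (1,1) count=0: revealed 11 new [(0,0) (0,1) (0,2) (0,3) (1,0) (1,1) (1,2) (1,3) (2,0) (2,1) (2,2)] -> total=14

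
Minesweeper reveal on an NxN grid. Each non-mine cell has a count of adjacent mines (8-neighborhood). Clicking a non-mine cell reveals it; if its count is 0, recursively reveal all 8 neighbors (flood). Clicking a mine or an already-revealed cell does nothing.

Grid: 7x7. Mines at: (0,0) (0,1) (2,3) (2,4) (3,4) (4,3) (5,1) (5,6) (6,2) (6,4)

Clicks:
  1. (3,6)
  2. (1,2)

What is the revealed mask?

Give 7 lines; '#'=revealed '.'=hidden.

Click 1 (3,6) count=0: revealed 16 new [(0,2) (0,3) (0,4) (0,5) (0,6) (1,2) (1,3) (1,4) (1,5) (1,6) (2,5) (2,6) (3,5) (3,6) (4,5) (4,6)] -> total=16
Click 2 (1,2) count=2: revealed 0 new [(none)] -> total=16

Answer: ..#####
..#####
.....##
.....##
.....##
.......
.......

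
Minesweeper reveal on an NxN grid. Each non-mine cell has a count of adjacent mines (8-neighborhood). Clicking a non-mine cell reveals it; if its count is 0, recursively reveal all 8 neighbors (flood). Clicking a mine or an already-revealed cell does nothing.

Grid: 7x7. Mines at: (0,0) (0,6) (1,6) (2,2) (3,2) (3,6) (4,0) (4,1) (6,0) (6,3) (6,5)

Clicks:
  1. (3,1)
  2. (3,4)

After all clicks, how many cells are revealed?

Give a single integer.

Click 1 (3,1) count=4: revealed 1 new [(3,1)] -> total=1
Click 2 (3,4) count=0: revealed 22 new [(0,1) (0,2) (0,3) (0,4) (0,5) (1,1) (1,2) (1,3) (1,4) (1,5) (2,3) (2,4) (2,5) (3,3) (3,4) (3,5) (4,3) (4,4) (4,5) (5,3) (5,4) (5,5)] -> total=23

Answer: 23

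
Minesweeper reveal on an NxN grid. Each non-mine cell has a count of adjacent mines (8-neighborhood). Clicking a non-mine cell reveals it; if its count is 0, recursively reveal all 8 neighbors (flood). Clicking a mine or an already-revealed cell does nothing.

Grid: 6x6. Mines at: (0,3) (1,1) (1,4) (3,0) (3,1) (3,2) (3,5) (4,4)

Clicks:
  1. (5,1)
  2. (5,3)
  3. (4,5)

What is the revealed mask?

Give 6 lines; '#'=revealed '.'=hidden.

Answer: ......
......
......
......
####.#
####..

Derivation:
Click 1 (5,1) count=0: revealed 8 new [(4,0) (4,1) (4,2) (4,3) (5,0) (5,1) (5,2) (5,3)] -> total=8
Click 2 (5,3) count=1: revealed 0 new [(none)] -> total=8
Click 3 (4,5) count=2: revealed 1 new [(4,5)] -> total=9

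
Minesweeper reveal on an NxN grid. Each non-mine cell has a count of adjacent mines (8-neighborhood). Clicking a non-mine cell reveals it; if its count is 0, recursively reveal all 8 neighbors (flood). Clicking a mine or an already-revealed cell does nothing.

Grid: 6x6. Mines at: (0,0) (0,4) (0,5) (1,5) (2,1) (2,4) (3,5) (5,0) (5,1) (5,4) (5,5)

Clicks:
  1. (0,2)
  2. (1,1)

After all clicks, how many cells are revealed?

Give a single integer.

Answer: 6

Derivation:
Click 1 (0,2) count=0: revealed 6 new [(0,1) (0,2) (0,3) (1,1) (1,2) (1,3)] -> total=6
Click 2 (1,1) count=2: revealed 0 new [(none)] -> total=6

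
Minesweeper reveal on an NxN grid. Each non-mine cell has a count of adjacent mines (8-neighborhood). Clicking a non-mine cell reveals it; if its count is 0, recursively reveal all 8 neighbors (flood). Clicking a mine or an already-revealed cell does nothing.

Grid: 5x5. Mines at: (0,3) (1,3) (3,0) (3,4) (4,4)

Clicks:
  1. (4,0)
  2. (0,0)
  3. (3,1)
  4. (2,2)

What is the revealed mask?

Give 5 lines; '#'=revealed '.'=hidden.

Click 1 (4,0) count=1: revealed 1 new [(4,0)] -> total=1
Click 2 (0,0) count=0: revealed 9 new [(0,0) (0,1) (0,2) (1,0) (1,1) (1,2) (2,0) (2,1) (2,2)] -> total=10
Click 3 (3,1) count=1: revealed 1 new [(3,1)] -> total=11
Click 4 (2,2) count=1: revealed 0 new [(none)] -> total=11

Answer: ###..
###..
###..
.#...
#....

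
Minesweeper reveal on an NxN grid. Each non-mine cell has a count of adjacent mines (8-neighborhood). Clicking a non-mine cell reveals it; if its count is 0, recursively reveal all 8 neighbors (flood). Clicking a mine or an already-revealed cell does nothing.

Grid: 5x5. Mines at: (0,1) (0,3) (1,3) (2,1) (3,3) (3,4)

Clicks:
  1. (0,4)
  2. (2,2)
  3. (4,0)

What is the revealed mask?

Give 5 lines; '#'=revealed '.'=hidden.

Answer: ....#
.....
..#..
###..
###..

Derivation:
Click 1 (0,4) count=2: revealed 1 new [(0,4)] -> total=1
Click 2 (2,2) count=3: revealed 1 new [(2,2)] -> total=2
Click 3 (4,0) count=0: revealed 6 new [(3,0) (3,1) (3,2) (4,0) (4,1) (4,2)] -> total=8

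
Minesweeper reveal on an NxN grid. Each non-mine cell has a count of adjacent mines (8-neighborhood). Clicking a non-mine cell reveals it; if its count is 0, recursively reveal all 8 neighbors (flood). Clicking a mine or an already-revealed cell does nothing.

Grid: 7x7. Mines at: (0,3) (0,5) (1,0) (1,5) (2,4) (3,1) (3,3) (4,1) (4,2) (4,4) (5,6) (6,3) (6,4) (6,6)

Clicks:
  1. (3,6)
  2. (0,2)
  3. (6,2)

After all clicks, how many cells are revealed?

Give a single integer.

Click 1 (3,6) count=0: revealed 6 new [(2,5) (2,6) (3,5) (3,6) (4,5) (4,6)] -> total=6
Click 2 (0,2) count=1: revealed 1 new [(0,2)] -> total=7
Click 3 (6,2) count=1: revealed 1 new [(6,2)] -> total=8

Answer: 8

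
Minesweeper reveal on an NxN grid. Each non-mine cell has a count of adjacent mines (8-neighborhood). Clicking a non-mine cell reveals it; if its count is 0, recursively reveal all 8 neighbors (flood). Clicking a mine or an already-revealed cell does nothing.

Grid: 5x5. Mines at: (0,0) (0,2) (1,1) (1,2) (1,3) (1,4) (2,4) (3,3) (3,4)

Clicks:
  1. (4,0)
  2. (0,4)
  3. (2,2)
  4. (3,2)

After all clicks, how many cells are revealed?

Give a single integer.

Click 1 (4,0) count=0: revealed 9 new [(2,0) (2,1) (2,2) (3,0) (3,1) (3,2) (4,0) (4,1) (4,2)] -> total=9
Click 2 (0,4) count=2: revealed 1 new [(0,4)] -> total=10
Click 3 (2,2) count=4: revealed 0 new [(none)] -> total=10
Click 4 (3,2) count=1: revealed 0 new [(none)] -> total=10

Answer: 10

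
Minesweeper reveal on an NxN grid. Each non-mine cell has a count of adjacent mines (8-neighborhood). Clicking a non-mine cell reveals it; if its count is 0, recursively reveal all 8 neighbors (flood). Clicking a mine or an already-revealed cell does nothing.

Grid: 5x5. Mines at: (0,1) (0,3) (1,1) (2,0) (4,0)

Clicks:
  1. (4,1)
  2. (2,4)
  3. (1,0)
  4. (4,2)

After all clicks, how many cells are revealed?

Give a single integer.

Click 1 (4,1) count=1: revealed 1 new [(4,1)] -> total=1
Click 2 (2,4) count=0: revealed 14 new [(1,2) (1,3) (1,4) (2,1) (2,2) (2,3) (2,4) (3,1) (3,2) (3,3) (3,4) (4,2) (4,3) (4,4)] -> total=15
Click 3 (1,0) count=3: revealed 1 new [(1,0)] -> total=16
Click 4 (4,2) count=0: revealed 0 new [(none)] -> total=16

Answer: 16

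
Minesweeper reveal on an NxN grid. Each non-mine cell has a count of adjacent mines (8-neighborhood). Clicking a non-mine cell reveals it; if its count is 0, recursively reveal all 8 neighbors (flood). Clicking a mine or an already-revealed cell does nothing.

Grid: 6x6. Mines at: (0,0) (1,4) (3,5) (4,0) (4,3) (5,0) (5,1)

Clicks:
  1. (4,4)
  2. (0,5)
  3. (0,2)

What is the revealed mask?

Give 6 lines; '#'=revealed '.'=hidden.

Answer: .###.#
####..
####..
####..
....#.
......

Derivation:
Click 1 (4,4) count=2: revealed 1 new [(4,4)] -> total=1
Click 2 (0,5) count=1: revealed 1 new [(0,5)] -> total=2
Click 3 (0,2) count=0: revealed 15 new [(0,1) (0,2) (0,3) (1,0) (1,1) (1,2) (1,3) (2,0) (2,1) (2,2) (2,3) (3,0) (3,1) (3,2) (3,3)] -> total=17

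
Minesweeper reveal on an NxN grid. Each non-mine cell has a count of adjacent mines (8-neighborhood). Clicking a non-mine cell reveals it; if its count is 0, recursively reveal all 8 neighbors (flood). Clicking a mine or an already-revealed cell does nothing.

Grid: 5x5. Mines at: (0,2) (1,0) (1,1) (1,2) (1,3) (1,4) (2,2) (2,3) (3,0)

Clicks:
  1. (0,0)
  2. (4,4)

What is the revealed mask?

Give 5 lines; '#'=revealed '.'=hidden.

Click 1 (0,0) count=2: revealed 1 new [(0,0)] -> total=1
Click 2 (4,4) count=0: revealed 8 new [(3,1) (3,2) (3,3) (3,4) (4,1) (4,2) (4,3) (4,4)] -> total=9

Answer: #....
.....
.....
.####
.####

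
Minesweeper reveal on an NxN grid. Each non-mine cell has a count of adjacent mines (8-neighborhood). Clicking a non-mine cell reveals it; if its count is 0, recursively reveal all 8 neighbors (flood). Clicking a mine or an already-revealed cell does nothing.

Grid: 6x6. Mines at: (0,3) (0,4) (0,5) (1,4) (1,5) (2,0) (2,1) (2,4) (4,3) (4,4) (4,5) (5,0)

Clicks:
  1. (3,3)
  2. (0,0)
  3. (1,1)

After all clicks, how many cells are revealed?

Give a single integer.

Click 1 (3,3) count=3: revealed 1 new [(3,3)] -> total=1
Click 2 (0,0) count=0: revealed 6 new [(0,0) (0,1) (0,2) (1,0) (1,1) (1,2)] -> total=7
Click 3 (1,1) count=2: revealed 0 new [(none)] -> total=7

Answer: 7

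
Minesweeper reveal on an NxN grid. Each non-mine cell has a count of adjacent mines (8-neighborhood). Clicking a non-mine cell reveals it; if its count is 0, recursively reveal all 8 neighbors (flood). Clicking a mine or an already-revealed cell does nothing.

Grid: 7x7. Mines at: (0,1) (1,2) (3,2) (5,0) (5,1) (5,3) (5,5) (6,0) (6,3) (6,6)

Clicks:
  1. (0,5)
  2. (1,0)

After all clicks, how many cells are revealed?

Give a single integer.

Click 1 (0,5) count=0: revealed 20 new [(0,3) (0,4) (0,5) (0,6) (1,3) (1,4) (1,5) (1,6) (2,3) (2,4) (2,5) (2,6) (3,3) (3,4) (3,5) (3,6) (4,3) (4,4) (4,5) (4,6)] -> total=20
Click 2 (1,0) count=1: revealed 1 new [(1,0)] -> total=21

Answer: 21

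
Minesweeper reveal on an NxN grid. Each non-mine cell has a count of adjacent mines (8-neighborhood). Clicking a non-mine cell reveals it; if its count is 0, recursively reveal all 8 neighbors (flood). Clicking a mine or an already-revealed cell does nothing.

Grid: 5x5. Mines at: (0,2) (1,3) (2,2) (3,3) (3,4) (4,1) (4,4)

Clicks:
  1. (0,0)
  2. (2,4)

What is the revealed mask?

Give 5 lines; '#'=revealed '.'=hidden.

Click 1 (0,0) count=0: revealed 8 new [(0,0) (0,1) (1,0) (1,1) (2,0) (2,1) (3,0) (3,1)] -> total=8
Click 2 (2,4) count=3: revealed 1 new [(2,4)] -> total=9

Answer: ##...
##...
##..#
##...
.....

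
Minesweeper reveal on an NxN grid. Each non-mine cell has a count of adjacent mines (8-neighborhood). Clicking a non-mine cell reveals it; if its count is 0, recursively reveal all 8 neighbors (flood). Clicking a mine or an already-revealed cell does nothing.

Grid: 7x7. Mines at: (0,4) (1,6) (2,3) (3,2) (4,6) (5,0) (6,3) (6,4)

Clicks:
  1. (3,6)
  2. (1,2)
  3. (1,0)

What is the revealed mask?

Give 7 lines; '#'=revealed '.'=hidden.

Answer: ####...
####...
###....
##....#
##.....
.......
.......

Derivation:
Click 1 (3,6) count=1: revealed 1 new [(3,6)] -> total=1
Click 2 (1,2) count=1: revealed 1 new [(1,2)] -> total=2
Click 3 (1,0) count=0: revealed 14 new [(0,0) (0,1) (0,2) (0,3) (1,0) (1,1) (1,3) (2,0) (2,1) (2,2) (3,0) (3,1) (4,0) (4,1)] -> total=16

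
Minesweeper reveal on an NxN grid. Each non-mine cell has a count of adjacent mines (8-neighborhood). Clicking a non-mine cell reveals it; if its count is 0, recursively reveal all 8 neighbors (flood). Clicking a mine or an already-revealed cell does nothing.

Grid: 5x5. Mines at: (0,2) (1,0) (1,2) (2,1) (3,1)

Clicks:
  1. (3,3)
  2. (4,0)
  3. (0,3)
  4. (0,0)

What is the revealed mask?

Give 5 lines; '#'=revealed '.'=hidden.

Click 1 (3,3) count=0: revealed 13 new [(0,3) (0,4) (1,3) (1,4) (2,2) (2,3) (2,4) (3,2) (3,3) (3,4) (4,2) (4,3) (4,4)] -> total=13
Click 2 (4,0) count=1: revealed 1 new [(4,0)] -> total=14
Click 3 (0,3) count=2: revealed 0 new [(none)] -> total=14
Click 4 (0,0) count=1: revealed 1 new [(0,0)] -> total=15

Answer: #..##
...##
..###
..###
#.###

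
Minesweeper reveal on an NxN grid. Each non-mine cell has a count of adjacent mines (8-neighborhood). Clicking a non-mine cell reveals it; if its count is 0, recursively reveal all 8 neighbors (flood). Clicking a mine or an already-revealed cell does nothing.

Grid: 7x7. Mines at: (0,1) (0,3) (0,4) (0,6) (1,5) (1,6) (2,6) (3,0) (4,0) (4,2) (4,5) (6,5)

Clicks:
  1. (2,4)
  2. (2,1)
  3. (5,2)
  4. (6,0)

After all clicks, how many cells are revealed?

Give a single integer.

Answer: 12

Derivation:
Click 1 (2,4) count=1: revealed 1 new [(2,4)] -> total=1
Click 2 (2,1) count=1: revealed 1 new [(2,1)] -> total=2
Click 3 (5,2) count=1: revealed 1 new [(5,2)] -> total=3
Click 4 (6,0) count=0: revealed 9 new [(5,0) (5,1) (5,3) (5,4) (6,0) (6,1) (6,2) (6,3) (6,4)] -> total=12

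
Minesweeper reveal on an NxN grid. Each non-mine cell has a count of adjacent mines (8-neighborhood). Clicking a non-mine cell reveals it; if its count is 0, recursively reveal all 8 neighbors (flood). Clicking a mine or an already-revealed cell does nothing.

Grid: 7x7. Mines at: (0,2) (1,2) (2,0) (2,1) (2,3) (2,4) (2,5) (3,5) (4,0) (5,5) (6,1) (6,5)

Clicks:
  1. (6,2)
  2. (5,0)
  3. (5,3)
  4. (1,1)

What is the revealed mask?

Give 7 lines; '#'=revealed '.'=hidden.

Answer: .......
.#.....
.......
.####..
.####..
#####..
..###..

Derivation:
Click 1 (6,2) count=1: revealed 1 new [(6,2)] -> total=1
Click 2 (5,0) count=2: revealed 1 new [(5,0)] -> total=2
Click 3 (5,3) count=0: revealed 14 new [(3,1) (3,2) (3,3) (3,4) (4,1) (4,2) (4,3) (4,4) (5,1) (5,2) (5,3) (5,4) (6,3) (6,4)] -> total=16
Click 4 (1,1) count=4: revealed 1 new [(1,1)] -> total=17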